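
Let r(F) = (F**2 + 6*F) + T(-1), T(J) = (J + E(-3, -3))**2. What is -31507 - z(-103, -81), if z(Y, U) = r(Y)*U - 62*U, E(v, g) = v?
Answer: 774038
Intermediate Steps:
T(J) = (-3 + J)**2 (T(J) = (J - 3)**2 = (-3 + J)**2)
r(F) = 16 + F**2 + 6*F (r(F) = (F**2 + 6*F) + (-3 - 1)**2 = (F**2 + 6*F) + (-4)**2 = (F**2 + 6*F) + 16 = 16 + F**2 + 6*F)
z(Y, U) = -62*U + U*(16 + Y**2 + 6*Y) (z(Y, U) = (16 + Y**2 + 6*Y)*U - 62*U = U*(16 + Y**2 + 6*Y) - 62*U = -62*U + U*(16 + Y**2 + 6*Y))
-31507 - z(-103, -81) = -31507 - (-81)*(-46 + (-103)**2 + 6*(-103)) = -31507 - (-81)*(-46 + 10609 - 618) = -31507 - (-81)*9945 = -31507 - 1*(-805545) = -31507 + 805545 = 774038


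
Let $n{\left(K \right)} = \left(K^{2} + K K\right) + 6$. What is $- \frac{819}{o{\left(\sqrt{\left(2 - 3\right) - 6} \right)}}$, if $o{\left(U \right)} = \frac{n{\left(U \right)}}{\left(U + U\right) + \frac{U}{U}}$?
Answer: $\frac{819}{8} + \frac{819 i \sqrt{7}}{4} \approx 102.38 + 541.72 i$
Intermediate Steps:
$n{\left(K \right)} = 6 + 2 K^{2}$ ($n{\left(K \right)} = \left(K^{2} + K^{2}\right) + 6 = 2 K^{2} + 6 = 6 + 2 K^{2}$)
$o{\left(U \right)} = \frac{6 + 2 U^{2}}{1 + 2 U}$ ($o{\left(U \right)} = \frac{6 + 2 U^{2}}{\left(U + U\right) + \frac{U}{U}} = \frac{6 + 2 U^{2}}{2 U + 1} = \frac{6 + 2 U^{2}}{1 + 2 U}$)
$- \frac{819}{o{\left(\sqrt{\left(2 - 3\right) - 6} \right)}} = - \frac{819}{2 \frac{1}{1 + 2 \sqrt{\left(2 - 3\right) - 6}} \left(3 + \left(\sqrt{\left(2 - 3\right) - 6}\right)^{2}\right)} = - \frac{819}{2 \frac{1}{1 + 2 \sqrt{-1 - 6}} \left(3 + \left(\sqrt{-1 - 6}\right)^{2}\right)} = - \frac{819}{2 \frac{1}{1 + 2 \sqrt{-7}} \left(3 + \left(\sqrt{-7}\right)^{2}\right)} = - \frac{819}{2 \frac{1}{1 + 2 i \sqrt{7}} \left(3 + \left(i \sqrt{7}\right)^{2}\right)} = - \frac{819}{2 \frac{1}{1 + 2 i \sqrt{7}} \left(3 - 7\right)} = - \frac{819}{2 \frac{1}{1 + 2 i \sqrt{7}} \left(-4\right)} = - \frac{819}{\left(-8\right) \frac{1}{1 + 2 i \sqrt{7}}} = - 819 \left(- \frac{1}{8} - \frac{i \sqrt{7}}{4}\right) = \frac{819}{8} + \frac{819 i \sqrt{7}}{4}$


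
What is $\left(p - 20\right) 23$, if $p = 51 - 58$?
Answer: $-621$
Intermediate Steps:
$p = -7$ ($p = 51 - 58 = -7$)
$\left(p - 20\right) 23 = \left(-7 - 20\right) 23 = \left(-27\right) 23 = -621$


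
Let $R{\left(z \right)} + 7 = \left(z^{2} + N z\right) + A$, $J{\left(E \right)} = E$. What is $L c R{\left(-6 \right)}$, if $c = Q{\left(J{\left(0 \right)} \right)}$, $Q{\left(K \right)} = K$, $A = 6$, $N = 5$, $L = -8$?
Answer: $0$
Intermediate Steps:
$c = 0$
$R{\left(z \right)} = -1 + z^{2} + 5 z$ ($R{\left(z \right)} = -7 + \left(\left(z^{2} + 5 z\right) + 6\right) = -7 + \left(6 + z^{2} + 5 z\right) = -1 + z^{2} + 5 z$)
$L c R{\left(-6 \right)} = \left(-8\right) 0 \left(-1 + \left(-6\right)^{2} + 5 \left(-6\right)\right) = 0 \left(-1 + 36 - 30\right) = 0 \cdot 5 = 0$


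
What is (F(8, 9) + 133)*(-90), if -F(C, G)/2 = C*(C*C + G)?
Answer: 93150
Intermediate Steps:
F(C, G) = -2*C*(G + C**2) (F(C, G) = -2*C*(C*C + G) = -2*C*(C**2 + G) = -2*C*(G + C**2))
(F(8, 9) + 133)*(-90) = (-2*8*(9 + 8**2) + 133)*(-90) = (-2*8*(9 + 64) + 133)*(-90) = (-2*8*73 + 133)*(-90) = (-1168 + 133)*(-90) = -1035*(-90) = 93150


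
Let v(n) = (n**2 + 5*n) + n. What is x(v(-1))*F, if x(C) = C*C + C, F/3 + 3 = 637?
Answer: 38040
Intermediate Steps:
F = 1902 (F = -9 + 3*637 = -9 + 1911 = 1902)
v(n) = n**2 + 6*n
x(C) = C + C**2 (x(C) = C**2 + C = C + C**2)
x(v(-1))*F = ((-(6 - 1))*(1 - (6 - 1)))*1902 = ((-1*5)*(1 - 1*5))*1902 = -5*(1 - 5)*1902 = -5*(-4)*1902 = 20*1902 = 38040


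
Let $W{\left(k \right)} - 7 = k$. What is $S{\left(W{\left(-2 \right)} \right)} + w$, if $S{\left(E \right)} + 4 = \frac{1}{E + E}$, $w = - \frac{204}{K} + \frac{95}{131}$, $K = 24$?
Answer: $- \frac{7647}{655} \approx -11.675$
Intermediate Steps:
$W{\left(k \right)} = 7 + k$
$w = - \frac{2037}{262}$ ($w = - \frac{204}{24} + \frac{95}{131} = \left(-204\right) \frac{1}{24} + 95 \cdot \frac{1}{131} = - \frac{17}{2} + \frac{95}{131} = - \frac{2037}{262} \approx -7.7748$)
$S{\left(E \right)} = -4 + \frac{1}{2 E}$ ($S{\left(E \right)} = -4 + \frac{1}{E + E} = -4 + \frac{1}{2 E}$)
$S{\left(W{\left(-2 \right)} \right)} + w = \left(-4 + \frac{1}{2 \left(7 - 2\right)}\right) - \frac{2037}{262} = \left(-4 + \frac{1}{2 \cdot 5}\right) - \frac{2037}{262} = \left(-4 + \frac{1}{2} \cdot \frac{1}{5}\right) - \frac{2037}{262} = \left(-4 + \frac{1}{10}\right) - \frac{2037}{262} = - \frac{39}{10} - \frac{2037}{262} = - \frac{7647}{655}$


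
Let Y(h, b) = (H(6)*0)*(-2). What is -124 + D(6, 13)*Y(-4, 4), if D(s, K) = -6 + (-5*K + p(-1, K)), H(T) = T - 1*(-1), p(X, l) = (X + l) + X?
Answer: -124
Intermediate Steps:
p(X, l) = l + 2*X
H(T) = 1 + T (H(T) = T + 1 = 1 + T)
D(s, K) = -8 - 4*K (D(s, K) = -6 + (-5*K + (K + 2*(-1))) = -6 + (-5*K + (K - 2)) = -6 + (-5*K + (-2 + K)) = -6 + (-2 - 4*K) = -8 - 4*K)
Y(h, b) = 0 (Y(h, b) = ((1 + 6)*0)*(-2) = (7*0)*(-2) = 0*(-2) = 0)
-124 + D(6, 13)*Y(-4, 4) = -124 + (-8 - 4*13)*0 = -124 + (-8 - 52)*0 = -124 - 60*0 = -124 + 0 = -124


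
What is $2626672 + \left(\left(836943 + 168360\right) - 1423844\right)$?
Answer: $2208131$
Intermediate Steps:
$2626672 + \left(\left(836943 + 168360\right) - 1423844\right) = 2626672 + \left(1005303 - 1423844\right) = 2626672 - 418541 = 2208131$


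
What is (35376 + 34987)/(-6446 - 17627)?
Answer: -70363/24073 ≈ -2.9229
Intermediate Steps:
(35376 + 34987)/(-6446 - 17627) = 70363/(-24073) = 70363*(-1/24073) = -70363/24073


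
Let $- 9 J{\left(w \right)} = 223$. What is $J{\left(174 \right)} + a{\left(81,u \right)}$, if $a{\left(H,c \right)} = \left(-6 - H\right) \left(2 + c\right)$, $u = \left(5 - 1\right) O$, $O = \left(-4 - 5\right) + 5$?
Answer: $\frac{10739}{9} \approx 1193.2$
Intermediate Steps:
$J{\left(w \right)} = - \frac{223}{9}$ ($J{\left(w \right)} = \left(- \frac{1}{9}\right) 223 = - \frac{223}{9}$)
$O = -4$ ($O = -9 + 5 = -4$)
$u = -16$ ($u = \left(5 - 1\right) \left(-4\right) = 4 \left(-4\right) = -16$)
$J{\left(174 \right)} + a{\left(81,u \right)} = - \frac{223}{9} - \left(78 - 1296\right) = - \frac{223}{9} + \left(-12 + 96 - 162 + 1296\right) = - \frac{223}{9} + 1218 = \frac{10739}{9}$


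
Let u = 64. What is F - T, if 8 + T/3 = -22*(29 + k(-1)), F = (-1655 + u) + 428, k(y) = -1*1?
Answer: 709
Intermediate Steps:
k(y) = -1
F = -1163 (F = (-1655 + 64) + 428 = -1591 + 428 = -1163)
T = -1872 (T = -24 + 3*(-22*(29 - 1)) = -24 + 3*(-22*28) = -24 + 3*(-616) = -24 - 1848 = -1872)
F - T = -1163 - 1*(-1872) = -1163 + 1872 = 709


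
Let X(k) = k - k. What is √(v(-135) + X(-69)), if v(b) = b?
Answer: 3*I*√15 ≈ 11.619*I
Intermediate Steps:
X(k) = 0
√(v(-135) + X(-69)) = √(-135 + 0) = √(-135) = 3*I*√15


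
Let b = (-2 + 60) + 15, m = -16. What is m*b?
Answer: -1168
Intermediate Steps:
b = 73 (b = 58 + 15 = 73)
m*b = -16*73 = -1168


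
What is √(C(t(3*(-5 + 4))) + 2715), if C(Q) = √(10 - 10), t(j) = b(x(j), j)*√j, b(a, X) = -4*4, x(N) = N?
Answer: √2715 ≈ 52.106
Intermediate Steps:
b(a, X) = -16
t(j) = -16*√j
C(Q) = 0 (C(Q) = √0 = 0)
√(C(t(3*(-5 + 4))) + 2715) = √(0 + 2715) = √2715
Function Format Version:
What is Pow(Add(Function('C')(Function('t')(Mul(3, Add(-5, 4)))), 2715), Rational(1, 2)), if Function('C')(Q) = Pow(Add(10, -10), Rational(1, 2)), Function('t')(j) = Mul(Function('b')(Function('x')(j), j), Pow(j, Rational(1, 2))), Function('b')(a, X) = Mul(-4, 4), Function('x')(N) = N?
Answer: Pow(2715, Rational(1, 2)) ≈ 52.106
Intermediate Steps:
Function('b')(a, X) = -16
Function('t')(j) = Mul(-16, Pow(j, Rational(1, 2)))
Function('C')(Q) = 0 (Function('C')(Q) = Pow(0, Rational(1, 2)) = 0)
Pow(Add(Function('C')(Function('t')(Mul(3, Add(-5, 4)))), 2715), Rational(1, 2)) = Pow(Add(0, 2715), Rational(1, 2)) = Pow(2715, Rational(1, 2))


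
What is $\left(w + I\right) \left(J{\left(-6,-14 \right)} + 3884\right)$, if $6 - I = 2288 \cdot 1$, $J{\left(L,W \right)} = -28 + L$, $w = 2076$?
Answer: $-793100$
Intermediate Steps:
$I = -2282$ ($I = 6 - 2288 \cdot 1 = 6 - 2288 = -2282$)
$\left(w + I\right) \left(J{\left(-6,-14 \right)} + 3884\right) = \left(2076 - 2282\right) \left(\left(-28 - 6\right) + 3884\right) = - 206 \left(-34 + 3884\right) = \left(-206\right) 3850 = -793100$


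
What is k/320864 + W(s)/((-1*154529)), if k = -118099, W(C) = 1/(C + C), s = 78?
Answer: -711739174685/1933728929184 ≈ -0.36807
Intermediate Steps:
W(C) = 1/(2*C)
k/320864 + W(s)/((-1*154529)) = -118099/320864 + ((½)/78)/((-1*154529)) = -118099*1/320864 + ((½)*(1/78))/(-154529) = -118099/320864 + (1/156)*(-1/154529) = -118099/320864 - 1/24106524 = -711739174685/1933728929184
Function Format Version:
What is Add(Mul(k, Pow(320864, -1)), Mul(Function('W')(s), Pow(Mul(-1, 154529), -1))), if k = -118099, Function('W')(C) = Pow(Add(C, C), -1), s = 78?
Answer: Rational(-711739174685, 1933728929184) ≈ -0.36807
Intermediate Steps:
Function('W')(C) = Mul(Rational(1, 2), Pow(C, -1)) (Function('W')(C) = Pow(Mul(2, C), -1) = Mul(Rational(1, 2), Pow(C, -1)))
Add(Mul(k, Pow(320864, -1)), Mul(Function('W')(s), Pow(Mul(-1, 154529), -1))) = Add(Mul(-118099, Pow(320864, -1)), Mul(Mul(Rational(1, 2), Pow(78, -1)), Pow(Mul(-1, 154529), -1))) = Add(Mul(-118099, Rational(1, 320864)), Mul(Mul(Rational(1, 2), Rational(1, 78)), Pow(-154529, -1))) = Add(Rational(-118099, 320864), Mul(Rational(1, 156), Rational(-1, 154529))) = Add(Rational(-118099, 320864), Rational(-1, 24106524)) = Rational(-711739174685, 1933728929184)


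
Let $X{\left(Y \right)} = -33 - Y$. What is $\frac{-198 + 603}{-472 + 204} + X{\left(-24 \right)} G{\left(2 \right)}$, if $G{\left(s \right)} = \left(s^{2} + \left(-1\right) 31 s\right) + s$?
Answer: $\frac{134667}{268} \approx 502.49$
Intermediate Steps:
$G{\left(s \right)} = s^{2} - 30 s$ ($G{\left(s \right)} = \left(s^{2} - 31 s\right) + s = s^{2} - 30 s$)
$\frac{-198 + 603}{-472 + 204} + X{\left(-24 \right)} G{\left(2 \right)} = \frac{-198 + 603}{-472 + 204} + \left(-33 - -24\right) 2 \left(-30 + 2\right) = \frac{405}{-268} + \left(-33 + 24\right) 2 \left(-28\right) = 405 \left(- \frac{1}{268}\right) - -504 = - \frac{405}{268} + 504 = \frac{134667}{268}$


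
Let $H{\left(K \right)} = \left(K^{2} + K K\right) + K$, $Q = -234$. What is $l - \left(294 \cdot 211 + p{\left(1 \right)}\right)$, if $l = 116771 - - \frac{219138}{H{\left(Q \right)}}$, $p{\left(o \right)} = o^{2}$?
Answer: $\frac{996943291}{18213} \approx 54738.0$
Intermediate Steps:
$H{\left(K \right)} = K + 2 K^{2}$ ($H{\left(K \right)} = \left(K^{2} + K^{2}\right) + K = 2 K^{2} + K = K + 2 K^{2}$)
$l = \frac{2126786746}{18213}$ ($l = 116771 - - \frac{219138}{\left(-234\right) \left(1 + 2 \left(-234\right)\right)} = 116771 - - \frac{219138}{\left(-234\right) \left(1 - 468\right)} = 116771 - - \frac{219138}{\left(-234\right) \left(-467\right)} = 116771 - - \frac{219138}{109278} = 116771 - \left(-219138\right) \frac{1}{109278} = 116771 - - \frac{36523}{18213} = 116771 + \frac{36523}{18213} = \frac{2126786746}{18213} \approx 1.1677 \cdot 10^{5}$)
$l - \left(294 \cdot 211 + p{\left(1 \right)}\right) = \frac{2126786746}{18213} - \left(294 \cdot 211 + 1^{2}\right) = \frac{2126786746}{18213} - \left(62034 + 1\right) = \frac{2126786746}{18213} - 62035 = \frac{996943291}{18213}$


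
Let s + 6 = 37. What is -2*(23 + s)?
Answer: -108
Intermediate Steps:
s = 31 (s = -6 + 37 = 31)
-2*(23 + s) = -2*(23 + 31) = -2*54 = -108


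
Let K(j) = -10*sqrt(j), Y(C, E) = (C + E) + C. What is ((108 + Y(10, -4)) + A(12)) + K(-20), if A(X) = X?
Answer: 136 - 20*I*sqrt(5) ≈ 136.0 - 44.721*I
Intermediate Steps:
Y(C, E) = E + 2*C
((108 + Y(10, -4)) + A(12)) + K(-20) = ((108 + (-4 + 2*10)) + 12) - 20*I*sqrt(5) = ((108 + (-4 + 20)) + 12) - 20*I*sqrt(5) = ((108 + 16) + 12) - 20*I*sqrt(5) = (124 + 12) - 20*I*sqrt(5) = 136 - 20*I*sqrt(5)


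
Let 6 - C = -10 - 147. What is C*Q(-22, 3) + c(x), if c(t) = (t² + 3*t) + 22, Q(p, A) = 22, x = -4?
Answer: 3612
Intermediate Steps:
C = 163 (C = 6 - (-10 - 147) = 6 - 1*(-157) = 6 + 157 = 163)
c(t) = 22 + t² + 3*t
C*Q(-22, 3) + c(x) = 163*22 + (22 + (-4)² + 3*(-4)) = 3586 + (22 + 16 - 12) = 3586 + 26 = 3612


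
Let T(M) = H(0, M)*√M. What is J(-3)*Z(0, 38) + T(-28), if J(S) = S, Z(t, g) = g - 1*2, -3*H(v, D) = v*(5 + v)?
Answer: -108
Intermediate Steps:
H(v, D) = -v*(5 + v)/3
Z(t, g) = -2 + g (Z(t, g) = g - 2 = -2 + g)
T(M) = 0 (T(M) = (-⅓*0*(5 + 0))*√M = (-⅓*0*5)*√M = 0*√M = 0)
J(-3)*Z(0, 38) + T(-28) = -3*(-2 + 38) + 0 = -3*36 + 0 = -108 + 0 = -108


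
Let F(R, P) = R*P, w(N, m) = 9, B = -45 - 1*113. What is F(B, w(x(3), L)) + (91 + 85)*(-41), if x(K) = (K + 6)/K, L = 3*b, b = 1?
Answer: -8638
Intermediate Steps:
B = -158 (B = -45 - 113 = -158)
L = 3 (L = 3*1 = 3)
x(K) = (6 + K)/K
F(R, P) = P*R
F(B, w(x(3), L)) + (91 + 85)*(-41) = 9*(-158) + (91 + 85)*(-41) = -1422 + 176*(-41) = -1422 - 7216 = -8638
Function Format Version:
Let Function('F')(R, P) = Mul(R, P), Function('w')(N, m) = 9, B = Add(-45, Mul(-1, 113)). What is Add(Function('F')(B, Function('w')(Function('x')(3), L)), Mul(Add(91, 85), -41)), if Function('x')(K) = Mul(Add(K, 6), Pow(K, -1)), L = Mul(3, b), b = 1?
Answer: -8638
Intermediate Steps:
B = -158 (B = Add(-45, -113) = -158)
L = 3 (L = Mul(3, 1) = 3)
Function('x')(K) = Mul(Pow(K, -1), Add(6, K)) (Function('x')(K) = Mul(Add(6, K), Pow(K, -1)) = Mul(Pow(K, -1), Add(6, K)))
Function('F')(R, P) = Mul(P, R)
Add(Function('F')(B, Function('w')(Function('x')(3), L)), Mul(Add(91, 85), -41)) = Add(Mul(9, -158), Mul(Add(91, 85), -41)) = Add(-1422, Mul(176, -41)) = Add(-1422, -7216) = -8638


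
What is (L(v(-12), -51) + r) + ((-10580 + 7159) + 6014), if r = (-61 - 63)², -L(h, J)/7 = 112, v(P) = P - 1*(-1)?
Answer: 17185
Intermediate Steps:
v(P) = 1 + P (v(P) = P + 1 = 1 + P)
L(h, J) = -784 (L(h, J) = -7*112 = -784)
r = 15376 (r = (-124)² = 15376)
(L(v(-12), -51) + r) + ((-10580 + 7159) + 6014) = (-784 + 15376) + ((-10580 + 7159) + 6014) = 14592 + (-3421 + 6014) = 14592 + 2593 = 17185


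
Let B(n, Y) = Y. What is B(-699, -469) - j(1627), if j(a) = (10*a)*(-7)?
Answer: 113421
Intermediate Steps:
j(a) = -70*a
B(-699, -469) - j(1627) = -469 - (-70)*1627 = -469 - 1*(-113890) = -469 + 113890 = 113421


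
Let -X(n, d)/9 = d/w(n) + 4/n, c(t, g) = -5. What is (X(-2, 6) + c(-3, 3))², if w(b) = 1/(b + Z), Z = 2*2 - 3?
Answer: 4489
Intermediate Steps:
Z = 1 (Z = 4 - 3 = 1)
w(b) = 1/(1 + b) (w(b) = 1/(b + 1) = 1/(1 + b))
X(n, d) = -36/n - 9*d*(1 + n) (X(n, d) = -9*(d/(1/(1 + n)) + 4/n) = -9*(d*(1 + n) + 4/n) = -9*(4/n + d*(1 + n)) = -36/n - 9*d*(1 + n))
(X(-2, 6) + c(-3, 3))² = (9*(-4 - 1*6*(-2)*(1 - 2))/(-2) - 5)² = (9*(-½)*(-4 - 1*6*(-2)*(-1)) - 5)² = (9*(-½)*(-4 - 12) - 5)² = (9*(-½)*(-16) - 5)² = (72 - 5)² = 67² = 4489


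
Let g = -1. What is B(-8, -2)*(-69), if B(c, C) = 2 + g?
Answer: -69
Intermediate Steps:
B(c, C) = 1 (B(c, C) = 2 - 1 = 1)
B(-8, -2)*(-69) = 1*(-69) = -69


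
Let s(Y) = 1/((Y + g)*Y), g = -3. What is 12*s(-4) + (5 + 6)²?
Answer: 850/7 ≈ 121.43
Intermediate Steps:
s(Y) = 1/(Y*(-3 + Y)) (s(Y) = 1/((Y - 3)*Y) = 1/((-3 + Y)*Y) = 1/(Y*(-3 + Y)))
12*s(-4) + (5 + 6)² = 12*(1/((-4)*(-3 - 4))) + (5 + 6)² = 12*(-¼/(-7)) + 11² = 12*(-¼*(-⅐)) + 121 = 12*(1/28) + 121 = 3/7 + 121 = 850/7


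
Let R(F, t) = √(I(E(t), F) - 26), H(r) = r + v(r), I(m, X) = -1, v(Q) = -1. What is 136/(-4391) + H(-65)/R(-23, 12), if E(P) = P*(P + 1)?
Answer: -136/4391 + 22*I*√3/3 ≈ -0.030972 + 12.702*I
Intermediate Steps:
E(P) = P*(1 + P)
H(r) = -1 + r (H(r) = r - 1 = -1 + r)
R(F, t) = 3*I*√3 (R(F, t) = √(-1 - 26) = √(-27) = 3*I*√3)
136/(-4391) + H(-65)/R(-23, 12) = 136/(-4391) + (-1 - 65)/((3*I*√3)) = 136*(-1/4391) - (-22)*I*√3/3 = -136/4391 + 22*I*√3/3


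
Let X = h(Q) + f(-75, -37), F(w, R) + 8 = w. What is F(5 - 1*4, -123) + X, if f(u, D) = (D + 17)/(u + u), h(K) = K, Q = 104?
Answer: 1457/15 ≈ 97.133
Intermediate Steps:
f(u, D) = (17 + D)/(2*u) (f(u, D) = (17 + D)/((2*u)) = (17 + D)*(1/(2*u)) = (17 + D)/(2*u))
F(w, R) = -8 + w
X = 1562/15 (X = 104 + (½)*(17 - 37)/(-75) = 104 + (½)*(-1/75)*(-20) = 104 + 2/15 = 1562/15 ≈ 104.13)
F(5 - 1*4, -123) + X = (-8 + (5 - 1*4)) + 1562/15 = (-8 + (5 - 4)) + 1562/15 = (-8 + 1) + 1562/15 = -7 + 1562/15 = 1457/15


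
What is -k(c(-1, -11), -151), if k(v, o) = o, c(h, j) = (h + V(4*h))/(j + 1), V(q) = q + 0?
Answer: 151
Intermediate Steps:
V(q) = q
c(h, j) = 5*h/(1 + j) (c(h, j) = (h + 4*h)/(j + 1) = (5*h)/(1 + j) = 5*h/(1 + j))
-k(c(-1, -11), -151) = -1*(-151) = 151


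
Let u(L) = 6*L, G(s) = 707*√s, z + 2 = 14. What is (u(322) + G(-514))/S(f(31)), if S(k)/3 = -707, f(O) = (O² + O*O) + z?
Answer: -92/101 - I*√514/3 ≈ -0.91089 - 7.5572*I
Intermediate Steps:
z = 12 (z = -2 + 14 = 12)
f(O) = 12 + 2*O² (f(O) = (O² + O*O) + 12 = (O² + O²) + 12 = 2*O² + 12 = 12 + 2*O²)
S(k) = -2121 (S(k) = 3*(-707) = -2121)
(u(322) + G(-514))/S(f(31)) = (6*322 + 707*√(-514))/(-2121) = (1932 + 707*(I*√514))*(-1/2121) = (1932 + 707*I*√514)*(-1/2121) = -92/101 - I*√514/3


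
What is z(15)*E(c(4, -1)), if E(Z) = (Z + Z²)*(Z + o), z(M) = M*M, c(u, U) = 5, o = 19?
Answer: 162000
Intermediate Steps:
z(M) = M²
E(Z) = (19 + Z)*(Z + Z²) (E(Z) = (Z + Z²)*(Z + 19) = (Z + Z²)*(19 + Z) = (19 + Z)*(Z + Z²))
z(15)*E(c(4, -1)) = 15²*(5*(19 + 5² + 20*5)) = 225*(5*(19 + 25 + 100)) = 225*(5*144) = 225*720 = 162000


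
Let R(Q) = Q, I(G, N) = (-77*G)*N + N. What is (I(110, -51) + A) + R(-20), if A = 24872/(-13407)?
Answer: 5790445021/13407 ≈ 4.3190e+5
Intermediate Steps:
I(G, N) = N - 77*G*N (I(G, N) = -77*G*N + N = N - 77*G*N)
A = -24872/13407 (A = 24872*(-1/13407) = -24872/13407 ≈ -1.8552)
(I(110, -51) + A) + R(-20) = (-51*(1 - 77*110) - 24872/13407) - 20 = (-51*(1 - 8470) - 24872/13407) - 20 = (-51*(-8469) - 24872/13407) - 20 = (431919 - 24872/13407) - 20 = 5790713161/13407 - 20 = 5790445021/13407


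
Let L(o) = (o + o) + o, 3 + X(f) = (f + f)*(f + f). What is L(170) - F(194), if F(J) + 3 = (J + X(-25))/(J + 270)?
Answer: 235341/464 ≈ 507.20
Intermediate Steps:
X(f) = -3 + 4*f² (X(f) = -3 + (f + f)*(f + f) = -3 + (2*f)*(2*f) = -3 + 4*f²)
L(o) = 3*o (L(o) = 2*o + o = 3*o)
F(J) = -3 + (2497 + J)/(270 + J) (F(J) = -3 + (J + (-3 + 4*(-25)²))/(J + 270) = -3 + (J + (-3 + 4*625))/(270 + J) = -3 + (J + (-3 + 2500))/(270 + J) = -3 + (J + 2497)/(270 + J) = -3 + (2497 + J)/(270 + J))
L(170) - F(194) = 3*170 - (1687 - 2*194)/(270 + 194) = 510 - (1687 - 388)/464 = 510 - 1299/464 = 235341/464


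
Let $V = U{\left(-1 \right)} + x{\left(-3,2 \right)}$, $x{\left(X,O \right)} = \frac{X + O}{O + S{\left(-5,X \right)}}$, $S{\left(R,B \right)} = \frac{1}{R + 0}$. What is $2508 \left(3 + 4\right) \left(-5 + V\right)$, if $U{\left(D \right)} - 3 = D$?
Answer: $- \frac{187264}{3} \approx -62421.0$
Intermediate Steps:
$S{\left(R,B \right)} = \frac{1}{R}$
$U{\left(D \right)} = 3 + D$
$x{\left(X,O \right)} = \frac{O + X}{- \frac{1}{5} + O}$ ($x{\left(X,O \right)} = \frac{X + O}{O + \frac{1}{-5}} = \frac{O + X}{O - \frac{1}{5}} = \frac{O + X}{- \frac{1}{5} + O}$)
$V = \frac{13}{9}$ ($V = \left(3 - 1\right) + \frac{5 \left(2 - 3\right)}{-1 + 5 \cdot 2} = 2 + 5 \frac{1}{-1 + 10} \left(-1\right) = 2 + 5 \cdot \frac{1}{9} \left(-1\right) = 2 - \frac{5}{9} = \frac{13}{9} \approx 1.4444$)
$2508 \left(3 + 4\right) \left(-5 + V\right) = 2508 \left(3 + 4\right) \left(-5 + \frac{13}{9}\right) = 2508 \cdot 7 \left(- \frac{32}{9}\right) = 2508 \left(- \frac{224}{9}\right) = - \frac{187264}{3}$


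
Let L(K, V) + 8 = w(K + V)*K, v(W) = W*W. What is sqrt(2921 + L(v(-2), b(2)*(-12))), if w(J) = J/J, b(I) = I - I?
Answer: sqrt(2917) ≈ 54.009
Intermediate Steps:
b(I) = 0
v(W) = W**2
w(J) = 1
L(K, V) = -8 + K (L(K, V) = -8 + 1*K = -8 + K)
sqrt(2921 + L(v(-2), b(2)*(-12))) = sqrt(2921 + (-8 + (-2)**2)) = sqrt(2921 + (-8 + 4)) = sqrt(2921 - 4) = sqrt(2917)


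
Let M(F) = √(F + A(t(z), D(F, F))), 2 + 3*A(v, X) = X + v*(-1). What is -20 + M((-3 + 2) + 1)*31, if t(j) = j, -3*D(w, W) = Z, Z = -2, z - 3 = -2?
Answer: -20 + 31*I*√7/3 ≈ -20.0 + 27.339*I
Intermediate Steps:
z = 1 (z = 3 - 2 = 1)
D(w, W) = ⅔ (D(w, W) = -⅓*(-2) = ⅔)
A(v, X) = -⅔ - v/3 + X/3 (A(v, X) = -⅔ + (X + v*(-1))/3 = -⅔ + (X - v)/3 = -⅔ + (-v/3 + X/3) = -⅔ - v/3 + X/3)
M(F) = √(-7/9 + F) (M(F) = √(F + (-⅔ - ⅓*1 + (⅓)*(⅔))) = √(F + (-⅔ - ⅓ + 2/9)) = √(F - 7/9) = √(-7/9 + F))
-20 + M((-3 + 2) + 1)*31 = -20 + (√(-7 + 9*((-3 + 2) + 1))/3)*31 = -20 + (√(-7 + 9*(-1 + 1))/3)*31 = -20 + (√(-7 + 9*0)/3)*31 = -20 + (√(-7 + 0)/3)*31 = -20 + (√(-7)/3)*31 = -20 + ((I*√7)/3)*31 = -20 + (I*√7/3)*31 = -20 + 31*I*√7/3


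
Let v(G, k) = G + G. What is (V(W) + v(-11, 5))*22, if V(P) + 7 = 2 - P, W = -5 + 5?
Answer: -594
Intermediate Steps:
v(G, k) = 2*G
W = 0
V(P) = -5 - P (V(P) = -7 + (2 - P) = -5 - P)
(V(W) + v(-11, 5))*22 = ((-5 - 1*0) + 2*(-11))*22 = ((-5 + 0) - 22)*22 = (-5 - 22)*22 = -27*22 = -594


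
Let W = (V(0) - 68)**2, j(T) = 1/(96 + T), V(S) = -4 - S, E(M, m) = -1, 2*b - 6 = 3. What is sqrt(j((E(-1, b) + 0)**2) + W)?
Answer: sqrt(48776353)/97 ≈ 72.000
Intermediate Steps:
b = 9/2 (b = 3 + (1/2)*3 = 3 + 3/2 = 9/2 ≈ 4.5000)
W = 5184 (W = ((-4 - 1*0) - 68)**2 = ((-4 + 0) - 68)**2 = (-4 - 68)**2 = (-72)**2 = 5184)
sqrt(j((E(-1, b) + 0)**2) + W) = sqrt(1/(96 + (-1 + 0)**2) + 5184) = sqrt(1/(96 + (-1)**2) + 5184) = sqrt(1/(96 + 1) + 5184) = sqrt(1/97 + 5184) = sqrt(502849/97) = sqrt(48776353)/97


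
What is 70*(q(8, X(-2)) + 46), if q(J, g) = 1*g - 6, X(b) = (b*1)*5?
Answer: 2100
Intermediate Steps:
X(b) = 5*b (X(b) = b*5 = 5*b)
q(J, g) = -6 + g (q(J, g) = g - 6 = -6 + g)
70*(q(8, X(-2)) + 46) = 70*((-6 + 5*(-2)) + 46) = 70*((-6 - 10) + 46) = 70*(-16 + 46) = 70*30 = 2100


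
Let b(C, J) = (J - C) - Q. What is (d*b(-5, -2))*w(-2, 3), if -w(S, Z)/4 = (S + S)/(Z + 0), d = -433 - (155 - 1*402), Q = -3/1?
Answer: -5952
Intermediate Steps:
Q = -3 (Q = -3*1 = -3)
d = -186 (d = -433 - (155 - 402) = -433 - 1*(-247) = -433 + 247 = -186)
b(C, J) = 3 + J - C (b(C, J) = (J - C) - 1*(-3) = (J - C) + 3 = 3 + J - C)
w(S, Z) = -8*S/Z (w(S, Z) = -4*(S + S)/(Z + 0) = -4*2*S/Z = -8*S/Z)
(d*b(-5, -2))*w(-2, 3) = (-186*(3 - 2 - 1*(-5)))*(-8*(-2)/3) = (-186*(3 - 2 + 5))*(-8*(-2)*1/3) = -186*6*(16/3) = -1116*16/3 = -5952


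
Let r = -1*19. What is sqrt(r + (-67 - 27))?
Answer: I*sqrt(113) ≈ 10.63*I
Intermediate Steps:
r = -19
sqrt(r + (-67 - 27)) = sqrt(-19 + (-67 - 27)) = sqrt(-19 - 94) = sqrt(-113) = I*sqrt(113)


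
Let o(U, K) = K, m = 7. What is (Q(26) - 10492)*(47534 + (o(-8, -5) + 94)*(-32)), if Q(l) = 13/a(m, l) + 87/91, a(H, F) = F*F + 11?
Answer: -29308091172632/62517 ≈ -4.6880e+8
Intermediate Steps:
a(H, F) = 11 + F² (a(H, F) = F² + 11 = 11 + F²)
Q(l) = 87/91 + 13/(11 + l²) (Q(l) = 13/(11 + l²) + 87/91 = 87/91 + 13/(11 + l²))
(Q(26) - 10492)*(47534 + (o(-8, -5) + 94)*(-32)) = ((2140 + 87*26²)/(91*(11 + 26²)) - 10492)*(47534 + (-5 + 94)*(-32)) = ((2140 + 87*676)/(91*(11 + 676)) - 10492)*(47534 + 89*(-32)) = ((1/91)*(2140 + 58812)/687 - 10492)*(47534 - 2848) = ((1/91)*(1/687)*60952 - 10492)*44686 = (60952/62517 - 10492)*44686 = -655867412/62517*44686 = -29308091172632/62517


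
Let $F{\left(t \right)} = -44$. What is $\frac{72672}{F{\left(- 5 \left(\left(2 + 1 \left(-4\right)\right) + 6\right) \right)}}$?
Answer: $- \frac{18168}{11} \approx -1651.6$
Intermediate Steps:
$\frac{72672}{F{\left(- 5 \left(\left(2 + 1 \left(-4\right)\right) + 6\right) \right)}} = \frac{72672}{-44} = 72672 \left(- \frac{1}{44}\right) = - \frac{18168}{11}$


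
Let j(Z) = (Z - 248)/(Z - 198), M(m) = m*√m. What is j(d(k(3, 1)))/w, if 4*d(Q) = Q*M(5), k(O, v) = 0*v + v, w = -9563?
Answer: -785539/5997330257 - 1000*√5/5997330257 ≈ -0.00013135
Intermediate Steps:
M(m) = m^(3/2)
k(O, v) = v (k(O, v) = 0 + v = v)
d(Q) = 5*Q*√5/4 (d(Q) = (Q*5^(3/2))/4 = (Q*(5*√5))/4 = (5*Q*√5)/4 = 5*Q*√5/4)
j(Z) = (-248 + Z)/(-198 + Z)
j(d(k(3, 1)))/w = ((-248 + (5/4)*1*√5)/(-198 + (5/4)*1*√5))/(-9563) = ((-248 + 5*√5/4)/(-198 + 5*√5/4))*(-1/9563) = -(-248 + 5*√5/4)/(9563*(-198 + 5*√5/4))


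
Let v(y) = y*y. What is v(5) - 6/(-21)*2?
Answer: 179/7 ≈ 25.571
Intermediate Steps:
v(y) = y²
v(5) - 6/(-21)*2 = 5² - 6/(-21)*2 = 25 - 6*(-1/21)*2 = 25 + (2/7)*2 = 25 + 4/7 = 179/7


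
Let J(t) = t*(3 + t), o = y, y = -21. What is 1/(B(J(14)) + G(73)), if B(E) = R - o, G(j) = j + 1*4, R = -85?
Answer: 1/13 ≈ 0.076923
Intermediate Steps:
o = -21
G(j) = 4 + j (G(j) = j + 4 = 4 + j)
B(E) = -64 (B(E) = -85 - 1*(-21) = -85 + 21 = -64)
1/(B(J(14)) + G(73)) = 1/(-64 + (4 + 73)) = 1/(-64 + 77) = 1/13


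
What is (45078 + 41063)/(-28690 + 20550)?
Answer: -7831/740 ≈ -10.582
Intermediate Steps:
(45078 + 41063)/(-28690 + 20550) = 86141/(-8140) = 86141*(-1/8140) = -7831/740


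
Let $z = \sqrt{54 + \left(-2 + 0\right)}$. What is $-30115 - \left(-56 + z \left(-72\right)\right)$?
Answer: $-30059 + 144 \sqrt{13} \approx -29540.0$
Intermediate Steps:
$z = 2 \sqrt{13}$ ($z = \sqrt{54 - 2} = \sqrt{52} = 2 \sqrt{13} \approx 7.2111$)
$-30115 - \left(-56 + z \left(-72\right)\right) = -30115 - \left(-56 + 2 \sqrt{13} \left(-72\right)\right) = -30115 - \left(-56 - 144 \sqrt{13}\right) = -30115 + \left(56 + 144 \sqrt{13}\right) = -30059 + 144 \sqrt{13}$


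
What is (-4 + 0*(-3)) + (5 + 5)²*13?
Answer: 1296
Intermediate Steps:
(-4 + 0*(-3)) + (5 + 5)²*13 = (-4 + 0) + 10²*13 = -4 + 100*13 = -4 + 1300 = 1296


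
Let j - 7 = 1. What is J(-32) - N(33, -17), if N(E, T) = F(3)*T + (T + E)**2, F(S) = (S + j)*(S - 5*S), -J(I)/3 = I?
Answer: -2404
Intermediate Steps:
J(I) = -3*I
j = 8 (j = 7 + 1 = 8)
F(S) = -4*S*(8 + S) (F(S) = (S + 8)*(S - 5*S) = (8 + S)*(-4*S) = -4*S*(8 + S))
N(E, T) = (E + T)**2 - 132*T (N(E, T) = (-4*3*(8 + 3))*T + (T + E)**2 = (-4*3*11)*T + (E + T)**2 = -132*T + (E + T)**2 = (E + T)**2 - 132*T)
J(-32) - N(33, -17) = -3*(-32) - ((33 - 17)**2 - 132*(-17)) = 96 - (16**2 + 2244) = 96 - (256 + 2244) = 96 - 1*2500 = 96 - 2500 = -2404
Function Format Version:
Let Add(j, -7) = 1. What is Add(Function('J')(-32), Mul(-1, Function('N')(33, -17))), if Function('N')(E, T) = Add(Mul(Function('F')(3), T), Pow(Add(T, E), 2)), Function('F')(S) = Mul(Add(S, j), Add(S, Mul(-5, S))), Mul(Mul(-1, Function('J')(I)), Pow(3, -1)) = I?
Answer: -2404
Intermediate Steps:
Function('J')(I) = Mul(-3, I)
j = 8 (j = Add(7, 1) = 8)
Function('F')(S) = Mul(-4, S, Add(8, S)) (Function('F')(S) = Mul(Add(S, 8), Add(S, Mul(-5, S))) = Mul(Add(8, S), Mul(-4, S)) = Mul(-4, S, Add(8, S)))
Function('N')(E, T) = Add(Pow(Add(E, T), 2), Mul(-132, T)) (Function('N')(E, T) = Add(Mul(Mul(-4, 3, Add(8, 3)), T), Pow(Add(T, E), 2)) = Add(Mul(Mul(-4, 3, 11), T), Pow(Add(E, T), 2)) = Add(Mul(-132, T), Pow(Add(E, T), 2)) = Add(Pow(Add(E, T), 2), Mul(-132, T)))
Add(Function('J')(-32), Mul(-1, Function('N')(33, -17))) = Add(Mul(-3, -32), Mul(-1, Add(Pow(Add(33, -17), 2), Mul(-132, -17)))) = Add(96, Mul(-1, Add(Pow(16, 2), 2244))) = Add(96, Mul(-1, Add(256, 2244))) = Add(96, Mul(-1, 2500)) = Add(96, -2500) = -2404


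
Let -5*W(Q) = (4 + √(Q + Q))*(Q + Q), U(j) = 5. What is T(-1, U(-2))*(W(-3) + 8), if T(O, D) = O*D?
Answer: -64 - 6*I*√6 ≈ -64.0 - 14.697*I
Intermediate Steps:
T(O, D) = D*O
W(Q) = -2*Q*(4 + √2*√Q)/5 (W(Q) = -(4 + √(Q + Q))*(Q + Q)/5 = -(4 + √(2*Q))*2*Q/5 = -(4 + √2*√Q)*2*Q/5 = -2*Q*(4 + √2*√Q)/5)
T(-1, U(-2))*(W(-3) + 8) = (5*(-1))*((-8/5*(-3) - 2*√2*(-3)^(3/2)/5) + 8) = -5*((24/5 - 2*√2*(-3*I*√3)/5) + 8) = -5*((24/5 + 6*I*√6/5) + 8) = -5*(64/5 + 6*I*√6/5) = -64 - 6*I*√6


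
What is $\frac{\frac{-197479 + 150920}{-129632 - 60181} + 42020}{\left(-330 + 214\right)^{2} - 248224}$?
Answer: $- \frac{7975988819}{44562018384} \approx -0.17899$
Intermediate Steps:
$\frac{\frac{-197479 + 150920}{-129632 - 60181} + 42020}{\left(-330 + 214\right)^{2} - 248224} = \frac{- \frac{46559}{-189813} + 42020}{\left(-116\right)^{2} - 248224} = \frac{\left(-46559\right) \left(- \frac{1}{189813}\right) + 42020}{13456 - 248224} = \frac{\frac{46559}{189813} + 42020}{-234768} = \frac{7975988819}{189813} \left(- \frac{1}{234768}\right) = - \frac{7975988819}{44562018384}$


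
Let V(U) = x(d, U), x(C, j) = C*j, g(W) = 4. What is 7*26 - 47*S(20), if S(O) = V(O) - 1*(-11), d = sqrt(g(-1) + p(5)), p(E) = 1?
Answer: -335 - 940*sqrt(5) ≈ -2436.9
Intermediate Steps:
d = sqrt(5) (d = sqrt(4 + 1) = sqrt(5) ≈ 2.2361)
V(U) = U*sqrt(5) (V(U) = sqrt(5)*U = U*sqrt(5))
S(O) = 11 + O*sqrt(5) (S(O) = O*sqrt(5) - 1*(-11) = O*sqrt(5) + 11 = 11 + O*sqrt(5))
7*26 - 47*S(20) = 7*26 - 47*(11 + 20*sqrt(5)) = 182 + (-517 - 940*sqrt(5)) = -335 - 940*sqrt(5)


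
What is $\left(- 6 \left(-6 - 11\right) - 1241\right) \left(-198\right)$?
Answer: $225522$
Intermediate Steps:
$\left(- 6 \left(-6 - 11\right) - 1241\right) \left(-198\right) = \left(\left(-6\right) \left(-17\right) - 1241\right) \left(-198\right) = \left(102 - 1241\right) \left(-198\right) = \left(-1139\right) \left(-198\right) = 225522$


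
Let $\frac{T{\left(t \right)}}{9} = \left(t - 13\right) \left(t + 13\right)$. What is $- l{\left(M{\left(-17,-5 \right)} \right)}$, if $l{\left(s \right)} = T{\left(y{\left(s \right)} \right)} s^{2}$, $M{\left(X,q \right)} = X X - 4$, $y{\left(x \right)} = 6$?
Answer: $97226325$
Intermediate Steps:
$T{\left(t \right)} = 9 \left(-13 + t\right) \left(13 + t\right)$ ($T{\left(t \right)} = 9 \left(t - 13\right) \left(t + 13\right) = 9 \left(-13 + t\right) \left(13 + t\right)$)
$M{\left(X,q \right)} = -4 + X^{2}$ ($M{\left(X,q \right)} = X^{2} - 4 = -4 + X^{2}$)
$l{\left(s \right)} = - 1197 s^{2}$ ($l{\left(s \right)} = \left(-1521 + 9 \cdot 6^{2}\right) s^{2} = \left(-1521 + 9 \cdot 36\right) s^{2} = \left(-1521 + 324\right) s^{2} = - 1197 s^{2}$)
$- l{\left(M{\left(-17,-5 \right)} \right)} = - \left(-1197\right) \left(-4 + \left(-17\right)^{2}\right)^{2} = - \left(-1197\right) \left(-4 + 289\right)^{2} = - \left(-1197\right) 285^{2} = - \left(-1197\right) 81225 = \left(-1\right) \left(-97226325\right) = 97226325$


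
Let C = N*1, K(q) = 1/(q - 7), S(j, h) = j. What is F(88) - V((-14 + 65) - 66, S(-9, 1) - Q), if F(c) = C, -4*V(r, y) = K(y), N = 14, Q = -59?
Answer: 2409/172 ≈ 14.006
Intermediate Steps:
K(q) = 1/(-7 + q)
C = 14 (C = 14*1 = 14)
V(r, y) = -1/(4*(-7 + y))
F(c) = 14
F(88) - V((-14 + 65) - 66, S(-9, 1) - Q) = 14 - (-1)/(-28 + 4*(-9 - 1*(-59))) = 14 - (-1)/(-28 + 4*(-9 + 59)) = 14 - (-1)/(-28 + 4*50) = 14 - (-1)/(-28 + 200) = 14 - (-1)/172 = 14 - 1*(-1/172) = 14 + 1/172 = 2409/172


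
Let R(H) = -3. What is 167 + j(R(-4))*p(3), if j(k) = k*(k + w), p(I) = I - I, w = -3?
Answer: 167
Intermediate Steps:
p(I) = 0
j(k) = k*(-3 + k) (j(k) = k*(k - 3) = k*(-3 + k))
167 + j(R(-4))*p(3) = 167 - 3*(-3 - 3)*0 = 167 - 3*(-6)*0 = 167 + 18*0 = 167 + 0 = 167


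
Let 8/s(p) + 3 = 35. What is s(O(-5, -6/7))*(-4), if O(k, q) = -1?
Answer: -1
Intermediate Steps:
s(p) = 1/4 (s(p) = 8/(-3 + 35) = 8/32 = 8*(1/32) = 1/4)
s(O(-5, -6/7))*(-4) = (1/4)*(-4) = -1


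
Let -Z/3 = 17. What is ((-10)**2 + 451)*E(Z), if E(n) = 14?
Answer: 7714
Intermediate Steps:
Z = -51 (Z = -3*17 = -51)
((-10)**2 + 451)*E(Z) = ((-10)**2 + 451)*14 = (100 + 451)*14 = 551*14 = 7714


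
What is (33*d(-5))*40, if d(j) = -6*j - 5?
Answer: 33000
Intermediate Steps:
d(j) = -5 - 6*j
(33*d(-5))*40 = (33*(-5 - 6*(-5)))*40 = (33*(-5 + 30))*40 = (33*25)*40 = 825*40 = 33000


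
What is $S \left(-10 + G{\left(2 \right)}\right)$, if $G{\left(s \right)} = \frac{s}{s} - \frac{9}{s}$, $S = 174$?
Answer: $-2349$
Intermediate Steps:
$G{\left(s \right)} = 1 - \frac{9}{s}$
$S \left(-10 + G{\left(2 \right)}\right) = 174 \left(-10 + \frac{-9 + 2}{2}\right) = 174 \left(-10 + \frac{1}{2} \left(-7\right)\right) = 174 \left(-10 - \frac{7}{2}\right) = 174 \left(- \frac{27}{2}\right) = -2349$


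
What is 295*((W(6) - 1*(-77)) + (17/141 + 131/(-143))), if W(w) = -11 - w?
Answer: 352153300/20163 ≈ 17465.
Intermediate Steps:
295*((W(6) - 1*(-77)) + (17/141 + 131/(-143))) = 295*(((-11 - 1*6) - 1*(-77)) + (17/141 + 131/(-143))) = 295*(((-11 - 6) + 77) + (17*(1/141) + 131*(-1/143))) = 295*((-17 + 77) + (17/141 - 131/143)) = 295*(60 - 16040/20163) = 295*(1193740/20163) = 352153300/20163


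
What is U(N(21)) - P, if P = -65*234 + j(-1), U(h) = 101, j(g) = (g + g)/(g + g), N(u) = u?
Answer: 15310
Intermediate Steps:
j(g) = 1 (j(g) = (2*g)/((2*g)) = (2*g)*(1/(2*g)) = 1)
P = -15209 (P = -65*234 + 1 = -15210 + 1 = -15209)
U(N(21)) - P = 101 - 1*(-15209) = 101 + 15209 = 15310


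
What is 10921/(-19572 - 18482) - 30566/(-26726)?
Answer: 435641959/508515602 ≈ 0.85669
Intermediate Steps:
10921/(-19572 - 18482) - 30566/(-26726) = 10921/(-38054) - 30566*(-1/26726) = 10921*(-1/38054) + 15283/13363 = -10921/38054 + 15283/13363 = 435641959/508515602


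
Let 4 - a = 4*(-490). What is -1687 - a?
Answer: -3651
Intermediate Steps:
a = 1964 (a = 4 - 4*(-490) = 4 - 1*(-1960) = 4 + 1960 = 1964)
-1687 - a = -1687 - 1*1964 = -1687 - 1964 = -3651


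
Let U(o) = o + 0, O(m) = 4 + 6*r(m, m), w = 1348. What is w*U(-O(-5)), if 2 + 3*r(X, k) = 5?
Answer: -13480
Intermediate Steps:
r(X, k) = 1 (r(X, k) = -⅔ + (⅓)*5 = -⅔ + 5/3 = 1)
O(m) = 10 (O(m) = 4 + 6*1 = 4 + 6 = 10)
U(o) = o
w*U(-O(-5)) = 1348*(-1*10) = 1348*(-10) = -13480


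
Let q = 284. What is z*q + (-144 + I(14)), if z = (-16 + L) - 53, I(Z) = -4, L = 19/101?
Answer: -1988748/101 ≈ -19691.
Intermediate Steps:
L = 19/101 (L = 19*(1/101) = 19/101 ≈ 0.18812)
z = -6950/101 (z = (-16 + 19/101) - 53 = -1597/101 - 53 = -6950/101 ≈ -68.812)
z*q + (-144 + I(14)) = -6950/101*284 + (-144 - 4) = -1973800/101 - 148 = -1988748/101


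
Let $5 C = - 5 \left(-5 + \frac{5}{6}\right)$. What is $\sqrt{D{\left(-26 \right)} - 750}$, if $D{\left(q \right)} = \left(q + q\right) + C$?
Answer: $\frac{i \sqrt{28722}}{6} \approx 28.246 i$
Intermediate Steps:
$C = \frac{25}{6}$ ($C = \frac{\left(-5\right) \left(-5 + \frac{5}{6}\right)}{5} = \frac{\left(-5\right) \left(- \frac{25}{6}\right)}{5} = \frac{1}{5} \cdot \frac{125}{6} = \frac{25}{6} \approx 4.1667$)
$D{\left(q \right)} = \frac{25}{6} + 2 q$ ($D{\left(q \right)} = \left(q + q\right) + \frac{25}{6} = 2 q + \frac{25}{6} = \frac{25}{6} + 2 q$)
$\sqrt{D{\left(-26 \right)} - 750} = \sqrt{\left(\frac{25}{6} + 2 \left(-26\right)\right) - 750} = \sqrt{\left(\frac{25}{6} - 52\right) - 750} = \sqrt{- \frac{287}{6} - 750} = \sqrt{- \frac{4787}{6}} = \frac{i \sqrt{28722}}{6}$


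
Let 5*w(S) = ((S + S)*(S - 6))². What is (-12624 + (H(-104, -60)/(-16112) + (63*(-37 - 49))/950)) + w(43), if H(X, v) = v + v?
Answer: 101324093501/50350 ≈ 2.0124e+6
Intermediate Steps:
H(X, v) = 2*v
w(S) = 4*S²*(-6 + S)²/5 (w(S) = ((S + S)*(S - 6))²/5 = ((2*S)*(-6 + S))²/5 = (2*S*(-6 + S))²/5 = (4*S²*(-6 + S)²)/5 = 4*S²*(-6 + S)²/5)
(-12624 + (H(-104, -60)/(-16112) + (63*(-37 - 49))/950)) + w(43) = (-12624 + ((2*(-60))/(-16112) + (63*(-37 - 49))/950)) + (⅘)*43²*(-6 + 43)² = (-12624 + (-120*(-1/16112) + (63*(-86))*(1/950))) + (⅘)*1849*37² = (-12624 + (15/2014 - 5418*1/950)) + (⅘)*1849*1369 = (-12624 + (15/2014 - 2709/475)) + 10125124/5 = (-12624 - 286779/50350) + 10125124/5 = -635905179/50350 + 10125124/5 = 101324093501/50350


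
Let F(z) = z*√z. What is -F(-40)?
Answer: 80*I*√10 ≈ 252.98*I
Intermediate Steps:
F(z) = z^(3/2)
-F(-40) = -(-40)^(3/2) = -(-80)*I*√10 = 80*I*√10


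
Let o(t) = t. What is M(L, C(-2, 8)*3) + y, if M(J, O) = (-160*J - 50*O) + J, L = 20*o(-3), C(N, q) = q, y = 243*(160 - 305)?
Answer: -26895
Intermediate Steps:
y = -35235 (y = 243*(-145) = -35235)
L = -60 (L = 20*(-3) = -60)
M(J, O) = -159*J - 50*O
M(L, C(-2, 8)*3) + y = (-159*(-60) - 400*3) - 35235 = (9540 - 50*24) - 35235 = (9540 - 1200) - 35235 = 8340 - 35235 = -26895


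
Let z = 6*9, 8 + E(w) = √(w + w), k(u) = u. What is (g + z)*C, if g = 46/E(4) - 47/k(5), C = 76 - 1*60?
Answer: 21296/35 - 184*√2/7 ≈ 571.28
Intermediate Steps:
C = 16 (C = 76 - 60 = 16)
E(w) = -8 + √2*√w (E(w) = -8 + √(w + w) = -8 + √(2*w) = -8 + √2*√w)
z = 54
g = -47/5 + 46/(-8 + 2*√2) (g = 46/(-8 + √2*√4) - 47/5 = 46/(-8 + √2*2) - 47*⅕ = 46/(-8 + 2*√2) - 47/5 = -47/5 + 46/(-8 + 2*√2) ≈ -18.295)
(g + z)*C = ((-559/35 - 23*√2/14) + 54)*16 = (1331/35 - 23*√2/14)*16 = 21296/35 - 184*√2/7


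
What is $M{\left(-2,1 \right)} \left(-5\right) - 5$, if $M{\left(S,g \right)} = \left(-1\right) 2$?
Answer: $5$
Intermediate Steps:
$M{\left(S,g \right)} = -2$
$M{\left(-2,1 \right)} \left(-5\right) - 5 = \left(-2\right) \left(-5\right) - 5 = 10 - 5 = 5$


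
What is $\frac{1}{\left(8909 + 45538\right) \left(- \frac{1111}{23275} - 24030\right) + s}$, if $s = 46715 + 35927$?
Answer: $- \frac{23275}{30450248815817} \approx -7.6436 \cdot 10^{-10}$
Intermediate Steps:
$s = 82642$
$\frac{1}{\left(8909 + 45538\right) \left(- \frac{1111}{23275} - 24030\right) + s} = \frac{1}{\left(8909 + 45538\right) \left(- \frac{1111}{23275} - 24030\right) + 82642} = \frac{1}{54447 \left(\left(-1111\right) \frac{1}{23275} - 24030\right) + 82642} = \frac{1}{54447 \left(- \frac{1111}{23275} - 24030\right) + 82642} = \frac{1}{54447 \left(- \frac{559299361}{23275}\right) + 82642} = \frac{1}{- \frac{30452172308367}{23275} + 82642} = \frac{1}{- \frac{30450248815817}{23275}} = - \frac{23275}{30450248815817}$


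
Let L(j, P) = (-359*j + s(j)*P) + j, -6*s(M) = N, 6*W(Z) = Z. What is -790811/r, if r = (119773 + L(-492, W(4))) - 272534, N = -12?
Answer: -2372433/70129 ≈ -33.830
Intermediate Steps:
W(Z) = Z/6
s(M) = 2 (s(M) = -1/6*(-12) = 2)
L(j, P) = -358*j + 2*P (L(j, P) = (-359*j + 2*P) + j = -358*j + 2*P)
r = 70129/3 (r = (119773 + (-358*(-492) + 2*((1/6)*4))) - 272534 = (119773 + (176136 + 2*(2/3))) - 272534 = (119773 + (176136 + 4/3)) - 272534 = (119773 + 528412/3) - 272534 = 887731/3 - 272534 = 70129/3 ≈ 23376.)
-790811/r = -790811/70129/3 = -790811*3/70129 = -2372433/70129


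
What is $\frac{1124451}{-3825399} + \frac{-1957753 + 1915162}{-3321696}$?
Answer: $- \frac{396906313343}{1411868061856} \approx -0.28112$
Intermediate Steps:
$\frac{1124451}{-3825399} + \frac{-1957753 + 1915162}{-3321696} = 1124451 \left(- \frac{1}{3825399}\right) - - \frac{14197}{1107232} = - \frac{374817}{1275133} + \frac{14197}{1107232} = - \frac{396906313343}{1411868061856}$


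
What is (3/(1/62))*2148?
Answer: 399528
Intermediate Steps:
(3/(1/62))*2148 = (3*62)*2148 = 186*2148 = 399528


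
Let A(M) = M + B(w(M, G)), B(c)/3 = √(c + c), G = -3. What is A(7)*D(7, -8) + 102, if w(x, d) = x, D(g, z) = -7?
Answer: 53 - 21*√14 ≈ -25.575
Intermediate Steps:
B(c) = 3*√2*√c (B(c) = 3*√(c + c) = 3*√(2*c) = 3*(√2*√c) = 3*√2*√c)
A(M) = M + 3*√2*√M
A(7)*D(7, -8) + 102 = (7 + 3*√2*√7)*(-7) + 102 = (7 + 3*√14)*(-7) + 102 = (-49 - 21*√14) + 102 = 53 - 21*√14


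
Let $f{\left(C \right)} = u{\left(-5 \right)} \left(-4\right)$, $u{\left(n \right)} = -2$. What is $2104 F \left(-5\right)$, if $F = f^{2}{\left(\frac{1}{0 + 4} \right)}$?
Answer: $-673280$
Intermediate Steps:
$f{\left(C \right)} = 8$ ($f{\left(C \right)} = \left(-2\right) \left(-4\right) = 8$)
$F = 64$ ($F = 8^{2} = 64$)
$2104 F \left(-5\right) = 2104 \cdot 64 \left(-5\right) = 2104 \left(-320\right) = -673280$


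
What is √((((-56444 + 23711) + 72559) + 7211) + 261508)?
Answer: √308545 ≈ 555.47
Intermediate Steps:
√((((-56444 + 23711) + 72559) + 7211) + 261508) = √(((-32733 + 72559) + 7211) + 261508) = √((39826 + 7211) + 261508) = √(47037 + 261508) = √308545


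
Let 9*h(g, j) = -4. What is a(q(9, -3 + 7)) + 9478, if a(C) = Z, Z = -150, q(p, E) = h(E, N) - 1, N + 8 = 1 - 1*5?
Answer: 9328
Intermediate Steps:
N = -12 (N = -8 + (1 - 1*5) = -8 + (1 - 5) = -8 - 4 = -12)
h(g, j) = -4/9 (h(g, j) = (⅑)*(-4) = -4/9)
q(p, E) = -13/9 (q(p, E) = -4/9 - 1 = -13/9)
a(C) = -150
a(q(9, -3 + 7)) + 9478 = -150 + 9478 = 9328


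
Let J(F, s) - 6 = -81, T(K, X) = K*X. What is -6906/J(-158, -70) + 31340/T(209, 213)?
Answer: 103261634/1112925 ≈ 92.784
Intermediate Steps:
J(F, s) = -75 (J(F, s) = 6 - 81 = -75)
-6906/J(-158, -70) + 31340/T(209, 213) = -6906/(-75) + 31340/((209*213)) = -6906*(-1/75) + 31340/44517 = 2302/25 + 31340*(1/44517) = 2302/25 + 31340/44517 = 103261634/1112925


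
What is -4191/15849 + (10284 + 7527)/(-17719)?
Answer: -118848956/93609477 ≈ -1.2696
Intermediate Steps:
-4191/15849 + (10284 + 7527)/(-17719) = -4191*1/15849 + 17811*(-1/17719) = -1397/5283 - 17811/17719 = -118848956/93609477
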